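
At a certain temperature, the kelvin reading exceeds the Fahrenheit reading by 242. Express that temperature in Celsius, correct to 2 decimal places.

Let x be the Fahrenheit reading; then the kelvin reading is 5/9·x + 255.372.
(5/9·x + 255.372) - x = 242  ⇒  (-4/9)·x = -13.3722  ⇒  x = 30.0875°F.
In Celsius: (30.0875 - 32) × 5/9 = -1.06°C.

-1.06°C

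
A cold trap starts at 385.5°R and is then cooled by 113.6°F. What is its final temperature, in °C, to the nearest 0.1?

-122.1°C

Initial temperature in Celsius: (385.5 - 491.67) × 5/9 = -58.9833°C.
The 113.6°F change is an interval, so only the factor 5/9 applies: -113.6 × 5/9 = -63.1111°C.
Final Celsius temperature: -58.9833 - 63.1111 = -122.0944°C.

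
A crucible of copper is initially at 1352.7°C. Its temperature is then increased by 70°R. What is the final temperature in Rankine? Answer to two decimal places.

2996.53°R

The 70°R change is an interval, so only the factor 5/9 applies: +70 × 5/9 = +38.8889°C.
Final Celsius temperature: 1352.7000 + 38.8889 = 1391.5889°C.
In Rankine: 1391.5889 × 1.8 + 491.67 = 2996.53°R.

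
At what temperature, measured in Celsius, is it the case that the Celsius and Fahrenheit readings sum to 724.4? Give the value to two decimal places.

Let C be the Celsius reading. The Fahrenheit reading is F = 1.8·C + 32.
Require C + F = 724.4: (2.8)·C + 32 = 724.4.
C = (724.4 - 32) / (2.8) = 247.29.

247.29°C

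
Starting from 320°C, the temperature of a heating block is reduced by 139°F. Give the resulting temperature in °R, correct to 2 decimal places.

The 139°F change is an interval, so only the factor 5/9 applies: -139 × 5/9 = -77.2222°C.
Final Celsius temperature: 320.0000 - 77.2222 = 242.7778°C.
In Rankine: 242.7778 × 1.8 + 491.67 = 928.67°R.

928.67°R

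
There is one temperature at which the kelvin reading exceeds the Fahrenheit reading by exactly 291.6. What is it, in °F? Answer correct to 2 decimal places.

Let F be the Fahrenheit reading. The kelvin reading is K = 5/9·F + 255.372.
Require K - F = 291.6: (-4/9)·F + 255.372 = 291.6.
F = (291.6 - 255.372) / (-4/9) = -81.51.

-81.51°F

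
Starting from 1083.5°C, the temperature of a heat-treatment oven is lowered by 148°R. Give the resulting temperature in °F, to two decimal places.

The 148°R change is an interval, so only the factor 5/9 applies: -148 × 5/9 = -82.2222°C.
Final Celsius temperature: 1083.5000 - 82.2222 = 1001.2778°C.
In Fahrenheit: 1001.2778 × 1.8 + 32 = 1834.30°F.

1834.30°F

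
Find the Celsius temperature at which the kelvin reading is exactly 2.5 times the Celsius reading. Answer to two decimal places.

Let C be the Celsius reading. The kelvin reading is K = 1·C + 273.15.
Require K = 2.5·C: 1·C + 273.15 = 2.5·C.
(-1.5)·C = -273.15  ⇒  C = 182.10.

182.10°C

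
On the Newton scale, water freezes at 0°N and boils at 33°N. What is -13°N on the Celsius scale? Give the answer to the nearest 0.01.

Linear interpolation between the fixed points: C = (-13 - 0) × 100 / (33 - 0) = -39.3939°C.

-39.39°C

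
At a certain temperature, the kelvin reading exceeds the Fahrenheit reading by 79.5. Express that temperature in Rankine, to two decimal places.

Let x be the Fahrenheit reading; then the kelvin reading is 5/9·x + 255.372.
(5/9·x + 255.372) - x = 79.5  ⇒  (-4/9)·x = -175.872  ⇒  x = 395.7125°F.
In Celsius: (395.7125 - 32) × 5/9 = 202.0625°C.
In Rankine: 202.0625 × 1.8 + 491.67 = 855.38°R.

855.38°R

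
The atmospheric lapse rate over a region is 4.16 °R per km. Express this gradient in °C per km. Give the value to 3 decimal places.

2.311 °C/km

The quantity depends on a temperature interval, so only the ratio of degree sizes applies; the offset between the scales is irrelevant.
A change of 1°R is a change of 5/9°C, so 4.16 × 5/9 = 2.311.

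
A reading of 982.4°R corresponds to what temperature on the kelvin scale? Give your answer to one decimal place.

545.8 K

In Celsius: (982.4 - 491.67) × 5/9 = 272.6278°C.
In kelvin: 272.6278 + 273.15 = 545.8 K.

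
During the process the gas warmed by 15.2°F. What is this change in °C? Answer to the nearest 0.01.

8.44°C

For a temperature interval the offset drops out; only the factor 5/9 applies.
15.2 × 5/9 = 8.44.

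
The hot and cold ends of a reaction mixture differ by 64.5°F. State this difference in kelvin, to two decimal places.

35.83 K

Only the scale ratio 5/9 matters for a change in temperature.
64.5 × 5/9 = 35.83.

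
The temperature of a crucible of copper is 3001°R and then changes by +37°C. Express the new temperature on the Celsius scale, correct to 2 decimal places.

1431.07°C

Initial temperature in Celsius: (3001 - 491.67) × 5/9 = 1394.0722°C.
Final Celsius temperature: 1394.0722 + 37.0000 = 1431.0722°C.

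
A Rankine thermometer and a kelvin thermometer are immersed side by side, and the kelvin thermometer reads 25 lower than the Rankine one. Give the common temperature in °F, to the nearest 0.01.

Let x be the Rankine reading; then the kelvin reading is 5/9·x.
(5/9·x) - x = -25  ⇒  (-4/9)·x = -25  ⇒  x = 56.2500°R.
In Celsius: (56.25 - 491.67) × 5/9 = -241.9000°C.
In Fahrenheit: -241.9000 × 1.8 + 32 = -403.42°F.

-403.42°F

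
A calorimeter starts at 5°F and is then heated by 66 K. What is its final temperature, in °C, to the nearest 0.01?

51.00°C

Initial temperature in Celsius: (5 - 32) × 5/9 = -15.0000°C.
The 66 K change is an interval; Kelvin and Celsius degrees are the same size, so ΔC = +66°C.
Final Celsius temperature: -15.0000 + 66.0000 = 51.0000°C.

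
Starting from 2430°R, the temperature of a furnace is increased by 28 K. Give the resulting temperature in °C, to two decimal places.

1104.85°C

Initial temperature in Celsius: (2430 - 491.67) × 5/9 = 1076.8500°C.
The 28 K change is an interval; Kelvin and Celsius degrees are the same size, so ΔC = +28°C.
Final Celsius temperature: 1076.8500 + 28.0000 = 1104.8500°C.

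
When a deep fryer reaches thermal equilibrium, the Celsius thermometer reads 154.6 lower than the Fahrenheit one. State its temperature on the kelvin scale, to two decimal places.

Let x be the Fahrenheit reading; then the Celsius reading is 5/9·x - 17.7778.
(5/9·x - 17.7778) - x = -154.6  ⇒  (-4/9)·x = -136.822  ⇒  x = 307.8500°F.
In Celsius: (307.85 - 32) × 5/9 = 153.2500°C.
In kelvin: 153.2500 + 273.15 = 426.40 K.

426.40 K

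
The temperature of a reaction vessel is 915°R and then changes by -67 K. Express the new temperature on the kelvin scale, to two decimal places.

441.33 K

Initial temperature in Celsius: (915 - 491.67) × 5/9 = 235.1833°C.
The 67 K change is an interval; Kelvin and Celsius degrees are the same size, so ΔC = -67°C.
Final Celsius temperature: 235.1833 - 67.0000 = 168.1833°C.
In kelvin: 168.1833 + 273.15 = 441.33 K.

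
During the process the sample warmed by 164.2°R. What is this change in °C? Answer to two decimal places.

For a temperature interval the offset drops out; only the factor 5/9 applies.
164.2 × 5/9 = 91.22.

91.22°C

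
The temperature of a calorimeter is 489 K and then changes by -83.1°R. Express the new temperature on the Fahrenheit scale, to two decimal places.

Initial temperature in Celsius: 489 - 273.15 = 215.8500°C.
The 83.1°R change is an interval, so only the factor 5/9 applies: -83.1 × 5/9 = -46.1667°C.
Final Celsius temperature: 215.8500 - 46.1667 = 169.6833°C.
In Fahrenheit: 169.6833 × 1.8 + 32 = 337.43°F.

337.43°F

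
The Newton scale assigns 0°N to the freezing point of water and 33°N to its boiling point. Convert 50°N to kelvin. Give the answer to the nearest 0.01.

424.67 K

Linear interpolation between the fixed points: C = (50 - 0) × 100 / (33 - 0) = 151.5152°C.
Then 151.5152 + 273.15 = 424.67 K.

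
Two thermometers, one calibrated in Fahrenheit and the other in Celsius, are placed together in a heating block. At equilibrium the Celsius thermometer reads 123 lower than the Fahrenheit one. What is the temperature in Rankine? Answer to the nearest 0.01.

Let x be the Fahrenheit reading; then the Celsius reading is 5/9·x - 17.7778.
(5/9·x - 17.7778) - x = -123  ⇒  (-4/9)·x = -105.222  ⇒  x = 236.7500°F.
In Celsius: (236.75 - 32) × 5/9 = 113.7500°C.
In Rankine: 113.7500 × 1.8 + 491.67 = 696.42°R.

696.42°R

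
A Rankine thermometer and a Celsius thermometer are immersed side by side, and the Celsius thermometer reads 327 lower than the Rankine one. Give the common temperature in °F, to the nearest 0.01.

-338.51°F

Let x be the Rankine reading; then the Celsius reading is 5/9·x - 273.15.
(5/9·x - 273.15) - x = -327  ⇒  (-4/9)·x = -53.85  ⇒  x = 121.1625°R.
In Celsius: (121.1625 - 491.67) × 5/9 = -205.8375°C.
In Fahrenheit: -205.8375 × 1.8 + 32 = -338.51°F.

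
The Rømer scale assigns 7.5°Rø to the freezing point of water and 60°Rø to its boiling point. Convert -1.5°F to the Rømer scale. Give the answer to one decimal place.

-2.3°Rø

First in Celsius: (-1.5 - 32) × 5/9 = -18.6111°C.
Linearly onto the Rømer scale: 7.5 + (-18.6111 / 100) × (60 - 7.5) = -2.3°Rø.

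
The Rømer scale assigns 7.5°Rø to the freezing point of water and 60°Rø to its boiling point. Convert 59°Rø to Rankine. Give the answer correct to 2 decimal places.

668.24°R

Linear interpolation between the fixed points: C = (59 - 7.5) × 100 / (60 - 7.5) = 98.0952°C.
Then 98.0952 × 1.8 + 491.67 = 668.24°R.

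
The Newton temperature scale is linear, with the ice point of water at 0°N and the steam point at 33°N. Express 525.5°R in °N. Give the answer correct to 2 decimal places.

First in Celsius: (525.5 - 491.67) × 5/9 = 18.7944°C.
Linearly onto the Newton scale: 0 + (18.7944 / 100) × (33 - 0) = 6.20°N.

6.20°N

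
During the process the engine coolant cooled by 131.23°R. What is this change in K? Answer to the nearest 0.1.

72.9 K

For a temperature interval the offset drops out; only the factor 5/9 applies.
131.23 × 5/9 = 72.9.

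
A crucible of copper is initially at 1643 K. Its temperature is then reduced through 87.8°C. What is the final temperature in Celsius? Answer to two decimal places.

1282.05°C

Initial temperature in Celsius: 1643 - 273.15 = 1369.8500°C.
Final Celsius temperature: 1369.8500 - 87.8000 = 1282.0500°C.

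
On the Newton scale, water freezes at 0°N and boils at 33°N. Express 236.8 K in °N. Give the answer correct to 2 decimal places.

-12.00°N

First in Celsius: 236.8 - 273.15 = -36.3500°C.
Linearly onto the Newton scale: 0 + (-36.3500 / 100) × (33 - 0) = -12.00°N.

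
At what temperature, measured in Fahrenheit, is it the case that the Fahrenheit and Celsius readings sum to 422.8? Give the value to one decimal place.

283.2°F

Let F be the Fahrenheit reading. The Celsius reading is C = 5/9·F - 17.7778.
Require F + C = 422.8: (14/9)·F - 17.7778 = 422.8.
F = (422.8 + 17.7778) / (14/9) = 283.2.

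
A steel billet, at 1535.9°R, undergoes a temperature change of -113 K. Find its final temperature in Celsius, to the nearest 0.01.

Initial temperature in Celsius: (1535.9 - 491.67) × 5/9 = 580.1278°C.
The 113 K change is an interval; Kelvin and Celsius degrees are the same size, so ΔC = -113°C.
Final Celsius temperature: 580.1278 - 113.0000 = 467.1278°C.

467.13°C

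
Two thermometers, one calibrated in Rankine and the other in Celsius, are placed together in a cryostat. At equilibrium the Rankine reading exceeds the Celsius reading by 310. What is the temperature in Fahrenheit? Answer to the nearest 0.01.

Let x be the Rankine reading; then the Celsius reading is 5/9·x - 273.15.
(5/9·x - 273.15) - x = -310  ⇒  (-4/9)·x = -36.85  ⇒  x = 82.9125°R.
In Celsius: (82.9125 - 491.67) × 5/9 = -227.0875°C.
In Fahrenheit: -227.0875 × 1.8 + 32 = -376.76°F.

-376.76°F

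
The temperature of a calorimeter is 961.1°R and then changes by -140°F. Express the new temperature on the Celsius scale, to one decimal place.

183.0°C

Initial temperature in Celsius: (961.1 - 491.67) × 5/9 = 260.7944°C.
The 140°F change is an interval, so only the factor 5/9 applies: -140 × 5/9 = -77.7778°C.
Final Celsius temperature: 260.7944 - 77.7778 = 183.0167°C.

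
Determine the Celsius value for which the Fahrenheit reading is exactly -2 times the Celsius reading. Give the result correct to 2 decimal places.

-8.42°C

Let C be the Celsius reading. The Fahrenheit reading is F = 1.8·C + 32.
Require F = -2·C: 1.8·C + 32 = -2·C.
(3.8)·C = -32  ⇒  C = -8.42.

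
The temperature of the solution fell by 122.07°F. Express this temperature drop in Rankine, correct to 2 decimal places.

122.07°R

Fahrenheit and Rankine degrees are the same size, so the interval is unchanged: 122.07.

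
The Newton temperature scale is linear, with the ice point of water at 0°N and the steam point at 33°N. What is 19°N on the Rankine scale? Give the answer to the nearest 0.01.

Linear interpolation between the fixed points: C = (19 - 0) × 100 / (33 - 0) = 57.5758°C.
Then 57.5758 × 1.8 + 491.67 = 595.31°R.

595.31°R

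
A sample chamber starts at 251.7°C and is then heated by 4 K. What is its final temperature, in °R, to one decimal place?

951.9°R

The 4 K change is an interval; Kelvin and Celsius degrees are the same size, so ΔC = +4°C.
Final Celsius temperature: 251.7000 + 4.0000 = 255.7000°C.
In Rankine: 255.7000 × 1.8 + 491.67 = 951.9°R.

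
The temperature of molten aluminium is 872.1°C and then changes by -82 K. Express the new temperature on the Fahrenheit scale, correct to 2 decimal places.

The 82 K change is an interval; Kelvin and Celsius degrees are the same size, so ΔC = -82°C.
Final Celsius temperature: 872.1000 - 82.0000 = 790.1000°C.
In Fahrenheit: 790.1000 × 1.8 + 32 = 1454.18°F.

1454.18°F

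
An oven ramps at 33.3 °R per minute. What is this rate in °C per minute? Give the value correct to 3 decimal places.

18.500 °C/minute

Since only a temperature interval is involved, the additive offset between the scales drops out.
A change of 1°R is a change of 5/9°C, so 33.3 × 5/9 = 18.500.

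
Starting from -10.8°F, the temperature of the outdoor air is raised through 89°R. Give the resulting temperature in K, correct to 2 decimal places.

Initial temperature in Celsius: (-10.8 - 32) × 5/9 = -23.7778°C.
The 89°R change is an interval, so only the factor 5/9 applies: +89 × 5/9 = +49.4444°C.
Final Celsius temperature: -23.7778 + 49.4444 = 25.6667°C.
In kelvin: 25.6667 + 273.15 = 298.82 K.

298.82 K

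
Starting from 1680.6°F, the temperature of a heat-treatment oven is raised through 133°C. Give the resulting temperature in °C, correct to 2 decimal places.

1048.89°C

Initial temperature in Celsius: (1680.6 - 32) × 5/9 = 915.8889°C.
Final Celsius temperature: 915.8889 + 133.0000 = 1048.8889°C.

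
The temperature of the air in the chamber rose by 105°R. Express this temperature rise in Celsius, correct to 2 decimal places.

Only the scale ratio 5/9 matters for a change in temperature.
105 × 5/9 = 58.33.

58.33°C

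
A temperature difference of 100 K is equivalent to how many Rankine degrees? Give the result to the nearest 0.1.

Only the scale ratio 1.8 matters for a change in temperature.
100 × 1.8 = 180.0.

180.0°R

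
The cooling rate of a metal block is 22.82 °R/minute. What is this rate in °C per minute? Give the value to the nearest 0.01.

12.68 °C/minute

Since only a temperature interval is involved, the additive offset between the scales drops out.
A change of 1°R is a change of 5/9°C, so 22.82 × 5/9 = 12.68.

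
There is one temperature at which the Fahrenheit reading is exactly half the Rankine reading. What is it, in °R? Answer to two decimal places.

919.34°R

Let R be the Rankine reading. The Fahrenheit reading is F = 1·R - 459.67.
Require F = 0.5·R: 1·R - 459.67 = 0.5·R.
(0.5)·R = 459.67  ⇒  R = 919.34.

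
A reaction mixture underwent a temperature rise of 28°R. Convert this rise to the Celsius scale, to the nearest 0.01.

An interval of 1°R corresponds to 5/9°C.
28 × 5/9 = 15.56.

15.56°C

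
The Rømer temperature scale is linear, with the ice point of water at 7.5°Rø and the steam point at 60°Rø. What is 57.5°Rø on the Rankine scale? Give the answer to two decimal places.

Linear interpolation between the fixed points: C = (57.5 - 7.5) × 100 / (60 - 7.5) = 95.2381°C.
Then 95.2381 × 1.8 + 491.67 = 663.10°R.

663.10°R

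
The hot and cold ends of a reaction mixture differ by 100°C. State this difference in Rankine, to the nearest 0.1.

180.0°R

For a temperature interval the offset drops out; only the factor 1.8 applies.
100 × 1.8 = 180.0.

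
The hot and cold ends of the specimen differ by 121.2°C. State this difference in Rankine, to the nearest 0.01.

Only the scale ratio 1.8 matters for a change in temperature.
121.2 × 1.8 = 218.16.

218.16°R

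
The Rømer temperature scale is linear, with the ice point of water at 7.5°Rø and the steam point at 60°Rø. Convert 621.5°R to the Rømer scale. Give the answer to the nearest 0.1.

45.4°Rø

First in Celsius: (621.5 - 491.67) × 5/9 = 72.1278°C.
Linearly onto the Rømer scale: 7.5 + (72.1278 / 100) × (60 - 7.5) = 45.4°Rø.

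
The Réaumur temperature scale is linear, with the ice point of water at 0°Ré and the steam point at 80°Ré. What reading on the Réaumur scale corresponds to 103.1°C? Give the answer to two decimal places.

Linearly onto the Réaumur scale: 0 + (103.1000 / 100) × (80 - 0) = 82.48°Ré.

82.48°Ré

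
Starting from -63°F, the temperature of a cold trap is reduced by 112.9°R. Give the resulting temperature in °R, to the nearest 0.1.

283.8°R

Initial temperature in Celsius: (-63 - 32) × 5/9 = -52.7778°C.
The 112.9°R change is an interval, so only the factor 5/9 applies: -112.9 × 5/9 = -62.7222°C.
Final Celsius temperature: -52.7778 - 62.7222 = -115.5000°C.
In Rankine: -115.5000 × 1.8 + 491.67 = 283.8°R.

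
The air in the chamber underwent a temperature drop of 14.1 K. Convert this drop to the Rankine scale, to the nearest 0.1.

Only the scale ratio 1.8 matters for a change in temperature.
14.1 × 1.8 = 25.4.

25.4°R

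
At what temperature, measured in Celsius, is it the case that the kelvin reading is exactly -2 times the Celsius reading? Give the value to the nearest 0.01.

-91.05°C

Let C be the Celsius reading. The kelvin reading is K = 1·C + 273.15.
Require K = -2·C: 1·C + 273.15 = -2·C.
(3)·C = -273.15  ⇒  C = -91.05.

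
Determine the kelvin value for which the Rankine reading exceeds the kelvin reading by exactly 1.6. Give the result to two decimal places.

2.00 K

Let K be the kelvin reading. The Rankine reading is R = 1.8·K.
Require R - K = 1.6: (0.8)·K = 1.6.
K = (1.6) / (0.8) = 2.00.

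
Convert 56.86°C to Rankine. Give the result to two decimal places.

In Rankine: 56.8600 × 1.8 + 491.67 = 594.02°R.

594.02°R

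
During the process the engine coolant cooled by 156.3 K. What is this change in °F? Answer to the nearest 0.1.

281.3°F

For a temperature interval the offset drops out; only the factor 1.8 applies.
156.3 × 1.8 = 281.3.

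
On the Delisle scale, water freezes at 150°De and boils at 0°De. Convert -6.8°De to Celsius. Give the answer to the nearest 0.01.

Linear interpolation between the fixed points: C = (-6.8 - 150) × 100 / (0 - 150) = 104.5333°C.

104.53°C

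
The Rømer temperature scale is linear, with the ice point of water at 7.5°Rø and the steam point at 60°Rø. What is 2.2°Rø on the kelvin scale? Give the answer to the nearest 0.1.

263.1 K

Linear interpolation between the fixed points: C = (2.2 - 7.5) × 100 / (60 - 7.5) = -10.0952°C.
Then -10.0952 + 273.15 = 263.1 K.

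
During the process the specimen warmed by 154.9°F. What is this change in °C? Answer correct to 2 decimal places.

86.06°C

An interval of 1°F corresponds to 5/9°C.
154.9 × 5/9 = 86.06.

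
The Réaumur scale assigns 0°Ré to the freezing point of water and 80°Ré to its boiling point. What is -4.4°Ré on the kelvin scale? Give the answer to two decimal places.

267.65 K

Linear interpolation between the fixed points: C = (-4.4 - 0) × 100 / (80 - 0) = -5.5000°C.
Then -5.5000 + 273.15 = 267.65 K.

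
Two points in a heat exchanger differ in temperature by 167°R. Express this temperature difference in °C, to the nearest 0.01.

An interval of 1°R corresponds to 5/9°C.
167 × 5/9 = 92.78.

92.78°C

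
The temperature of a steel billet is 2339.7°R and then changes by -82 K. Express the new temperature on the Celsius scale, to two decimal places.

Initial temperature in Celsius: (2339.7 - 491.67) × 5/9 = 1026.6833°C.
The 82 K change is an interval; Kelvin and Celsius degrees are the same size, so ΔC = -82°C.
Final Celsius temperature: 1026.6833 - 82.0000 = 944.6833°C.

944.68°C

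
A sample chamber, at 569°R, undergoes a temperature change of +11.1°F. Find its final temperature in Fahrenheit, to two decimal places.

120.43°F

Initial temperature in Celsius: (569 - 491.67) × 5/9 = 42.9611°C.
The 11.1°F change is an interval, so only the factor 5/9 applies: +11.1 × 5/9 = +6.1667°C.
Final Celsius temperature: 42.9611 + 6.1667 = 49.1278°C.
In Fahrenheit: 49.1278 × 1.8 + 32 = 120.43°F.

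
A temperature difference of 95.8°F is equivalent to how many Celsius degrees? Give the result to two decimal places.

For a temperature interval the offset drops out; only the factor 5/9 applies.
95.8 × 5/9 = 53.22.

53.22°C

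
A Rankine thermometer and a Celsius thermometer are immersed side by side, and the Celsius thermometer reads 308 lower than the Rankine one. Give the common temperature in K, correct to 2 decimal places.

43.56 K

Let x be the Rankine reading; then the Celsius reading is 5/9·x - 273.15.
(5/9·x - 273.15) - x = -308  ⇒  (-4/9)·x = -34.85  ⇒  x = 78.4125°R.
In Celsius: (78.4125 - 491.67) × 5/9 = -229.5875°C.
In kelvin: -229.5875 + 273.15 = 43.56 K.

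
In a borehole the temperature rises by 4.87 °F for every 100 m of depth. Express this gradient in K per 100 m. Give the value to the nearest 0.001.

2.706 K/100 m

The quantity depends on a temperature interval, so only the ratio of degree sizes applies; the offset between the scales is irrelevant.
A change of 1°F is a change of 5/9 K, so 4.87 × 5/9 = 2.706.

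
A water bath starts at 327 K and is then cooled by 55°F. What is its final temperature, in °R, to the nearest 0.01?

533.60°R

Initial temperature in Celsius: 327 - 273.15 = 53.8500°C.
The 55°F change is an interval, so only the factor 5/9 applies: -55 × 5/9 = -30.5556°C.
Final Celsius temperature: 53.8500 - 30.5556 = 23.2944°C.
In Rankine: 23.2944 × 1.8 + 491.67 = 533.60°R.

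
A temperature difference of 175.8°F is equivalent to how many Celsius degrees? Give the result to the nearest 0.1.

An interval of 1°F corresponds to 5/9°C.
175.8 × 5/9 = 97.7.

97.7°C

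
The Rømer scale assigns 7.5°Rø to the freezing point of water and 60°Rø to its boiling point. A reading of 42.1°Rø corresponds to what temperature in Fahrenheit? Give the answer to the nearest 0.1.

150.6°F

Linear interpolation between the fixed points: C = (42.1 - 7.5) × 100 / (60 - 7.5) = 65.9048°C.
Then 65.9048 × 1.8 + 32 = 150.6°F.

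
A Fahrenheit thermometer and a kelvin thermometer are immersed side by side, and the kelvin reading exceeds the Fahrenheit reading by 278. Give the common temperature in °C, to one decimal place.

Let x be the Fahrenheit reading; then the kelvin reading is 5/9·x + 255.372.
(5/9·x + 255.372) - x = 278  ⇒  (-4/9)·x = 22.6278  ⇒  x = -50.9125°F.
In Celsius: (-50.9125 - 32) × 5/9 = -46.1°C.

-46.1°C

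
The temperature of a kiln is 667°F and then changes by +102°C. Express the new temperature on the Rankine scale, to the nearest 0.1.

Initial temperature in Celsius: (667 - 32) × 5/9 = 352.7778°C.
Final Celsius temperature: 352.7778 + 102.0000 = 454.7778°C.
In Rankine: 454.7778 × 1.8 + 491.67 = 1310.3°R.

1310.3°R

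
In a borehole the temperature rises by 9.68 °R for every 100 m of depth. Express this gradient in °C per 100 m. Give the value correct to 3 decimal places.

The quantity depends on a temperature interval, so only the ratio of degree sizes applies; the offset between the scales is irrelevant.
A change of 1°R is a change of 5/9°C, so 9.68 × 5/9 = 5.378.

5.378 °C/100 m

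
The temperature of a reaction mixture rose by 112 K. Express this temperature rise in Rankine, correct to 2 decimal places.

Only the scale ratio 1.8 matters for a change in temperature.
112 × 1.8 = 201.60.

201.60°R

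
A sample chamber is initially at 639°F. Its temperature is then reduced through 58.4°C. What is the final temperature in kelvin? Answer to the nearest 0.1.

552.0 K

Initial temperature in Celsius: (639 - 32) × 5/9 = 337.2222°C.
Final Celsius temperature: 337.2222 - 58.4000 = 278.8222°C.
In kelvin: 278.8222 + 273.15 = 552.0 K.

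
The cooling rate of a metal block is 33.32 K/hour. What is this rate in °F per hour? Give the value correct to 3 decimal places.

Since only a temperature interval is involved, the additive offset between the scales drops out.
A change of 1 K is a change of 1.8°F, so 33.32 × 1.8 = 59.976.

59.976 °F/hour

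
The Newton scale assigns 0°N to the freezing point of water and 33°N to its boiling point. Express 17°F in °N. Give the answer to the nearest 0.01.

First in Celsius: (17 - 32) × 5/9 = -8.3333°C.
Linearly onto the Newton scale: 0 + (-8.3333 / 100) × (33 - 0) = -2.75°N.

-2.75°N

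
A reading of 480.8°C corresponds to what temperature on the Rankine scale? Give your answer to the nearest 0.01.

In Rankine: 480.8000 × 1.8 + 491.67 = 1357.11°R.

1357.11°R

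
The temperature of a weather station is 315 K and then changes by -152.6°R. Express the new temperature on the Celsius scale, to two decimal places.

-42.93°C

Initial temperature in Celsius: 315 - 273.15 = 41.8500°C.
The 152.6°R change is an interval, so only the factor 5/9 applies: -152.6 × 5/9 = -84.7778°C.
Final Celsius temperature: 41.8500 - 84.7778 = -42.9278°C.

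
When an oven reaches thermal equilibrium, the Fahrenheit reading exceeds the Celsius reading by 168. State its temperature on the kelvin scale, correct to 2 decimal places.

443.15 K

Let x be the Fahrenheit reading; then the Celsius reading is 5/9·x - 17.7778.
(5/9·x - 17.7778) - x = -168  ⇒  (-4/9)·x = -150.222  ⇒  x = 338.0000°F.
In Celsius: (338 - 32) × 5/9 = 170.0000°C.
In kelvin: 170.0000 + 273.15 = 443.15 K.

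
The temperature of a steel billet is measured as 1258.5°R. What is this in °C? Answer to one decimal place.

In Celsius: (1258.5 - 491.67) × 5/9 = 426.0167°C.

426.0°C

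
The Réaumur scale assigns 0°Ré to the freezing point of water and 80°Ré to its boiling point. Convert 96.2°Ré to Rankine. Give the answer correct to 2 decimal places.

Linear interpolation between the fixed points: C = (96.2 - 0) × 100 / (80 - 0) = 120.2500°C.
Then 120.2500 × 1.8 + 491.67 = 708.12°R.

708.12°R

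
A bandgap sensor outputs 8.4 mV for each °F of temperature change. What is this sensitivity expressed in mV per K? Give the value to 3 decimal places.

15.120 mV per K

Since only a temperature interval is involved, the additive offset between the scales drops out.
A change of 1 K is a change of 1.8°F, so per K the value is 8.4 × 1.8 = 15.120.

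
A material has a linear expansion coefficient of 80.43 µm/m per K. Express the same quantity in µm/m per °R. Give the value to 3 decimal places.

44.683 µm/m per °R

The quantity depends on a temperature interval, so only the ratio of degree sizes applies; the offset between the scales is irrelevant.
A change of 1°R is a change of 5/9 K, so per °R the value is 80.43 × 5/9 = 44.683.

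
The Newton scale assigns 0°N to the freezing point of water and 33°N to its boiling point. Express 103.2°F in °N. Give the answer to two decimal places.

13.05°N

First in Celsius: (103.2 - 32) × 5/9 = 39.5556°C.
Linearly onto the Newton scale: 0 + (39.5556 / 100) × (33 - 0) = 13.05°N.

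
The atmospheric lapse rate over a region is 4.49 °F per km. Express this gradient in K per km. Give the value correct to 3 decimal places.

2.494 K/km

Since only a temperature interval is involved, the additive offset between the scales drops out.
A change of 1°F is a change of 5/9 K, so 4.49 × 5/9 = 2.494.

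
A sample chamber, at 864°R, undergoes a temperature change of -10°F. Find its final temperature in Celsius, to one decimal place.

201.3°C

Initial temperature in Celsius: (864 - 491.67) × 5/9 = 206.8500°C.
The 10°F change is an interval, so only the factor 5/9 applies: -10 × 5/9 = -5.5556°C.
Final Celsius temperature: 206.8500 - 5.5556 = 201.2944°C.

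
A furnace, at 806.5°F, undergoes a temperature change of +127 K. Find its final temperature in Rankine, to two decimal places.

Initial temperature in Celsius: (806.5 - 32) × 5/9 = 430.2778°C.
The 127 K change is an interval; Kelvin and Celsius degrees are the same size, so ΔC = +127°C.
Final Celsius temperature: 430.2778 + 127.0000 = 557.2778°C.
In Rankine: 557.2778 × 1.8 + 491.67 = 1494.77°R.

1494.77°R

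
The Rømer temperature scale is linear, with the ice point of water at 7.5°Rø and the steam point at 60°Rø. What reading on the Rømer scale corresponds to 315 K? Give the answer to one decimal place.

29.5°Rø

First in Celsius: 315 - 273.15 = 41.8500°C.
Linearly onto the Rømer scale: 7.5 + (41.8500 / 100) × (60 - 7.5) = 29.5°Rø.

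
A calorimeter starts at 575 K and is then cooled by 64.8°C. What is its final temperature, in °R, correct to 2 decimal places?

918.36°R

Initial temperature in Celsius: 575 - 273.15 = 301.8500°C.
Final Celsius temperature: 301.8500 - 64.8000 = 237.0500°C.
In Rankine: 237.0500 × 1.8 + 491.67 = 918.36°R.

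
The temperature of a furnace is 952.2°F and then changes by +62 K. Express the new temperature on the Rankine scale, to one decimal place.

1523.5°R

Initial temperature in Celsius: (952.2 - 32) × 5/9 = 511.2222°C.
The 62 K change is an interval; Kelvin and Celsius degrees are the same size, so ΔC = +62°C.
Final Celsius temperature: 511.2222 + 62.0000 = 573.2222°C.
In Rankine: 573.2222 × 1.8 + 491.67 = 1523.5°R.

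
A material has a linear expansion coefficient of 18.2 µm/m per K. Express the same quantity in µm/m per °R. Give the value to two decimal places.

The quantity depends on a temperature interval, so only the ratio of degree sizes applies; the offset between the scales is irrelevant.
A change of 1°R is a change of 5/9 K, so per °R the value is 18.2 × 5/9 = 10.11.

10.11 µm/m per °R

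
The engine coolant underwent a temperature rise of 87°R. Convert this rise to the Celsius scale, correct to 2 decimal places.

For a temperature interval the offset drops out; only the factor 5/9 applies.
87 × 5/9 = 48.33.

48.33°C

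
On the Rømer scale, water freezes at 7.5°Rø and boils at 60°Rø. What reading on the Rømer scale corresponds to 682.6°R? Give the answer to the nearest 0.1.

63.2°Rø

First in Celsius: (682.6 - 491.67) × 5/9 = 106.0722°C.
Linearly onto the Rømer scale: 7.5 + (106.0722 / 100) × (60 - 7.5) = 63.2°Rø.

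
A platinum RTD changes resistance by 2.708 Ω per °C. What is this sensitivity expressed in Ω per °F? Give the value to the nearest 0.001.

1.504 Ω per °F

The quantity depends on a temperature interval, so only the ratio of degree sizes applies; the offset between the scales is irrelevant.
A change of 1°F is a change of 5/9°C, so per °F the value is 2.708 × 5/9 = 1.504.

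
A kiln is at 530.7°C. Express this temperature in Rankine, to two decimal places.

1446.93°R

In Rankine: 530.7000 × 1.8 + 491.67 = 1446.93°R.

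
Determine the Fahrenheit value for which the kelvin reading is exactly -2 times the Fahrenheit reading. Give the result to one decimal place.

-99.9°F

Let F be the Fahrenheit reading. The kelvin reading is K = 5/9·F + 255.372.
Require K = -2·F: 5/9·F + 255.372 = -2·F.
(23/9)·F = -255.372  ⇒  F = -99.9.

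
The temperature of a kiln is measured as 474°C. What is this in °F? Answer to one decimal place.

885.2°F

In Fahrenheit: 474.0000 × 1.8 + 32 = 885.2°F.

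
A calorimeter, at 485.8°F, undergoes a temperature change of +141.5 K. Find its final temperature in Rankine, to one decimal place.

Initial temperature in Celsius: (485.8 - 32) × 5/9 = 252.1111°C.
The 141.5 K change is an interval; Kelvin and Celsius degrees are the same size, so ΔC = +141.5°C.
Final Celsius temperature: 252.1111 + 141.5000 = 393.6111°C.
In Rankine: 393.6111 × 1.8 + 491.67 = 1200.2°R.

1200.2°R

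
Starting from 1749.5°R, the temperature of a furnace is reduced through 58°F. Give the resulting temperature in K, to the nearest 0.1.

939.7 K

Initial temperature in Celsius: (1749.5 - 491.67) × 5/9 = 698.7944°C.
The 58°F change is an interval, so only the factor 5/9 applies: -58 × 5/9 = -32.2222°C.
Final Celsius temperature: 698.7944 - 32.2222 = 666.5722°C.
In kelvin: 666.5722 + 273.15 = 939.7 K.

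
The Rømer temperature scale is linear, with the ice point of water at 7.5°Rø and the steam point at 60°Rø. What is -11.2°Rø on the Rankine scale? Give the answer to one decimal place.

427.6°R

Linear interpolation between the fixed points: C = (-11.2 - 7.5) × 100 / (60 - 7.5) = -35.6190°C.
Then -35.6190 × 1.8 + 491.67 = 427.6°R.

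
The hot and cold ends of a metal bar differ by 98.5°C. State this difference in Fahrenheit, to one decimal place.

For a temperature interval the offset drops out; only the factor 1.8 applies.
98.5 × 1.8 = 177.3.

177.3°F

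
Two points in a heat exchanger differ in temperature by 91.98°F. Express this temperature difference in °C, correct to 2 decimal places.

For a temperature interval the offset drops out; only the factor 5/9 applies.
91.98 × 5/9 = 51.10.

51.10°C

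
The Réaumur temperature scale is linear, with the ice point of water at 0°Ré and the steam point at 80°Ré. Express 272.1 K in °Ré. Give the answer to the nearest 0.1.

-0.8°Ré

First in Celsius: 272.1 - 273.15 = -1.0500°C.
Linearly onto the Réaumur scale: 0 + (-1.0500 / 100) × (80 - 0) = -0.8°Ré.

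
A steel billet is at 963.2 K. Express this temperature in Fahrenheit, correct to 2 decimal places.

In Celsius: 963.2 - 273.15 = 690.0500°C.
In Fahrenheit: 690.0500 × 1.8 + 32 = 1274.09°F.

1274.09°F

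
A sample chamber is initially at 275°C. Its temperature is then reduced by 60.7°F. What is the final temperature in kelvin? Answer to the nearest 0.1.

514.4 K

The 60.7°F change is an interval, so only the factor 5/9 applies: -60.7 × 5/9 = -33.7222°C.
Final Celsius temperature: 275.0000 - 33.7222 = 241.2778°C.
In kelvin: 241.2778 + 273.15 = 514.4 K.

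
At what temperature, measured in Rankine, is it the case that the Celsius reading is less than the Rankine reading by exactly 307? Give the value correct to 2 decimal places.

76.16°R

Let R be the Rankine reading. The Celsius reading is C = 5/9·R - 273.15.
Require C - R = -307: (-4/9)·R - 273.15 = -307.
R = (-307 + 273.15) / (-4/9) = 76.16.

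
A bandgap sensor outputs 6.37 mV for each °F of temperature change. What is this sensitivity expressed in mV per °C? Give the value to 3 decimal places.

11.466 mV per °C

The quantity depends on a temperature interval, so only the ratio of degree sizes applies; the offset between the scales is irrelevant.
A change of 1°C is a change of 1.8°F, so per °C the value is 6.37 × 1.8 = 11.466.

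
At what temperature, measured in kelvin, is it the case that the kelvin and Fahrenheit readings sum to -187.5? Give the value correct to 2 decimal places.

97.20 K

Let K be the kelvin reading. The Fahrenheit reading is F = 1.8·K - 459.67.
Require K + F = -187.5: (2.8)·K - 459.67 = -187.5.
K = (-187.5 + 459.67) / (2.8) = 97.20.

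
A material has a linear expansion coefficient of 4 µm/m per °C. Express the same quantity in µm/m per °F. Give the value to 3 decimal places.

Since only a temperature interval is involved, the additive offset between the scales drops out.
A change of 1°F is a change of 5/9°C, so per °F the value is 4 × 5/9 = 2.222.

2.222 µm/m per °F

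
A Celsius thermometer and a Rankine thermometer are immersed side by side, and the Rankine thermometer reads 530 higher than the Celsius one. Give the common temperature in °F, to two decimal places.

Let x be the Celsius reading; then the Rankine reading is 1.8·x + 491.67.
(1.8·x + 491.67) - x = 530  ⇒  (0.8)·x = 38.33  ⇒  x = 47.9125°C.
In Fahrenheit: 47.9125 × 1.8 + 32 = 118.24°F.

118.24°F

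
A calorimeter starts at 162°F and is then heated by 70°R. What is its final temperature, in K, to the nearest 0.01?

384.26 K

Initial temperature in Celsius: (162 - 32) × 5/9 = 72.2222°C.
The 70°R change is an interval, so only the factor 5/9 applies: +70 × 5/9 = +38.8889°C.
Final Celsius temperature: 72.2222 + 38.8889 = 111.1111°C.
In kelvin: 111.1111 + 273.15 = 384.26 K.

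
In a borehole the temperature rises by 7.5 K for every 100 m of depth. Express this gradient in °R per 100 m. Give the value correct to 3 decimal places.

The quantity depends on a temperature interval, so only the ratio of degree sizes applies; the offset between the scales is irrelevant.
A change of 1 K is a change of 1.8°R, so 7.5 × 1.8 = 13.500.

13.500 °R/100 m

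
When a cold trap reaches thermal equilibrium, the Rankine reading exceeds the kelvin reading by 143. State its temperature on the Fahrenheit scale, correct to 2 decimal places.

-137.92°F

Let x be the kelvin reading; then the Rankine reading is 1.8·x.
(1.8·x) - x = 143  ⇒  (0.8)·x = 143  ⇒  x = 178.7500 K.
In Celsius: 178.75 - 273.15 = -94.4000°C.
In Fahrenheit: -94.4000 × 1.8 + 32 = -137.92°F.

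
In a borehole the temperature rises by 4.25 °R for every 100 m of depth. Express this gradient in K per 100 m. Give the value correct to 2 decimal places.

2.36 K/100 m

The quantity depends on a temperature interval, so only the ratio of degree sizes applies; the offset between the scales is irrelevant.
A change of 1°R is a change of 5/9 K, so 4.25 × 5/9 = 2.36.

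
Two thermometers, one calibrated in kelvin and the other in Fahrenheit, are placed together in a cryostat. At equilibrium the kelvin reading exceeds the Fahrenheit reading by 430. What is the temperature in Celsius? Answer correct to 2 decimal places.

-236.06°C

Let x be the kelvin reading; then the Fahrenheit reading is 1.8·x - 459.67.
(1.8·x - 459.67) - x = -430  ⇒  (0.8)·x = 29.67  ⇒  x = 37.0875 K.
In Celsius: 37.0875 - 273.15 = -236.06°C.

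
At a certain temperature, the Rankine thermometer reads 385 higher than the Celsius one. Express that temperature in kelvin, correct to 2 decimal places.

Let x be the Celsius reading; then the Rankine reading is 1.8·x + 491.67.
(1.8·x + 491.67) - x = 385  ⇒  (0.8)·x = -106.67  ⇒  x = -133.3375°C.
In kelvin: -133.3375 + 273.15 = 139.81 K.

139.81 K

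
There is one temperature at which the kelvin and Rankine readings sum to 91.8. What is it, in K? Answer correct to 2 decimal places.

Let K be the kelvin reading. The Rankine reading is R = 1.8·K.
Require K + R = 91.8: (2.8)·K = 91.8.
K = (91.8) / (2.8) = 32.79.

32.79 K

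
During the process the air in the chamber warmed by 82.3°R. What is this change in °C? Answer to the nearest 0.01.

Only the scale ratio 5/9 matters for a change in temperature.
82.3 × 5/9 = 45.72.

45.72°C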